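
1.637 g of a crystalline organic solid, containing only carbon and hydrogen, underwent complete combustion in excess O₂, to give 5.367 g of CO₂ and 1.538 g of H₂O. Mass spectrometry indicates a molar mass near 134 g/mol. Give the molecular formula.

mol C = 5.367 g CO₂ ÷ 44.009 g/mol = 0.12195 mol
mol H = 2 × 1.538 g H₂O ÷ 18.015 g/mol = 0.17075 mol
Divide by the smallest (0.12195 mol): C 1.000, H 1.400
Multiplying each by 5 gives whole numbers: C 5.00, H 7.00
Empirical formula: C5H7
Empirical-formula mass = 67.11 g/mol; 134 ÷ 67.11 ≈ 2, so the molecular formula is C10H14.

C10H14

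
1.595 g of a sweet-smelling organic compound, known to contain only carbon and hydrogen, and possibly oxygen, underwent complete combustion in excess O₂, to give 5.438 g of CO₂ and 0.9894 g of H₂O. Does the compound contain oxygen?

mol C = 5.438 g CO₂ ÷ 44.009 g/mol = 0.12357 mol
mol H = 2 × 0.9894 g H₂O ÷ 18.015 g/mol = 0.10984 mol
C and H together account for 1.5949 g — essentially the entire 1.595 g sample — so the compound contains no oxygen.

no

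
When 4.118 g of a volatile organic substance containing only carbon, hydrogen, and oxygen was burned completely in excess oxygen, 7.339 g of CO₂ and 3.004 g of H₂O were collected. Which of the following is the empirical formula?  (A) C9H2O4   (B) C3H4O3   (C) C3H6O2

(C) C3H6O2

mol C = 7.339 g CO₂ ÷ 44.009 g/mol = 0.16676 mol
mol H = 2 × 3.004 g H₂O ÷ 18.015 g/mol = 0.33350 mol
mass O = 4.118 − (2.0030 + 0.33617) = 1.7789 g → mol O = 1.7789 ÷ 15.999 = 0.11119 mol
Divide by the smallest (0.11119 mol): C 1.500, H 2.999, O 1.000
Multiplying each by 2 gives whole numbers: C 3.00, H 6.00, O 2.00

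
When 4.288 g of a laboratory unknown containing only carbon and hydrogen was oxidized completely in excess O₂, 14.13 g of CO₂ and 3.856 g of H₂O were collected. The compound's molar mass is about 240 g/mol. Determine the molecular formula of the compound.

mol C = 14.13 g CO₂ ÷ 44.009 g/mol = 0.32107 mol
mol H = 2 × 3.856 g H₂O ÷ 18.015 g/mol = 0.42809 mol
Divide by the smallest (0.32107 mol): C 1.000, H 1.333
Multiplying each by 3 gives whole numbers: C 3.00, H 4.00
Empirical formula: C3H4
Empirical-formula mass = 40.06 g/mol; 240 ÷ 40.06 ≈ 6, so the molecular formula is C18H24.

C18H24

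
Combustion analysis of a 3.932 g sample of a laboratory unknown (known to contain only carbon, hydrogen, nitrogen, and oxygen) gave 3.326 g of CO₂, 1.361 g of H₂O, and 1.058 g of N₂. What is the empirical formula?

mol C = 3.326 g CO₂ ÷ 44.009 g/mol = 0.075575 mol
mol H = 2 × 1.361 g H₂O ÷ 18.015 g/mol = 0.15110 mol
mol N = 2 × 1.058 g N₂ ÷ 28.014 g/mol = 0.075534 mol
mass O = 3.932 − (0.90774 + 0.15231 + 1.0580) = 1.8140 g → mol O = 1.8140 ÷ 15.999 = 0.11338 mol
Divide by the smallest (0.075534 mol): C 1.001, H 2.000, N 1.000, O 1.501
Multiplying each by 2 gives whole numbers: C 2.00, H 4.00, N 2.00, O 3.00

C2H4N2O3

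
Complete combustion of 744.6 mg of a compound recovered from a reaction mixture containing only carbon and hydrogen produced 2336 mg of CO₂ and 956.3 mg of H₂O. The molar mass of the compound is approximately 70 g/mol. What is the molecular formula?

C5H10

mol C = 2.336 g CO₂ ÷ 44.009 g/mol = 0.053080 mol
mol H = 2 × 0.9563 g H₂O ÷ 18.015 g/mol = 0.10617 mol
Divide by the smallest (0.053080 mol): C 1.000, H 2.000
Empirical formula: CH2
Empirical-formula mass = 14.03 g/mol; 70 ÷ 14.03 ≈ 5, so the molecular formula is C5H10.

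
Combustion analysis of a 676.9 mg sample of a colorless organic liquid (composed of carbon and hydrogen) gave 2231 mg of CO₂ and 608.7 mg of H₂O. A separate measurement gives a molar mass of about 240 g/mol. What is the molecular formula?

mol C = 2.231 g CO₂ ÷ 44.009 g/mol = 0.050694 mol
mol H = 2 × 0.6087 g H₂O ÷ 18.015 g/mol = 0.067577 mol
Divide by the smallest (0.050694 mol): C 1.000, H 1.333
Multiplying each by 3 gives whole numbers: C 3.00, H 4.00
Empirical formula: C3H4
Empirical-formula mass = 40.06 g/mol; 240 ÷ 40.06 ≈ 6, so the molecular formula is C18H24.

C18H24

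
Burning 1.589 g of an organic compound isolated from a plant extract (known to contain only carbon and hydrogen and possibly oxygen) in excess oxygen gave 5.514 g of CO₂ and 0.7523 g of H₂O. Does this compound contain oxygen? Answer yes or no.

mol C = 5.514 g CO₂ ÷ 44.009 g/mol = 0.12529 mol
mol H = 2 × 0.7523 g H₂O ÷ 18.015 g/mol = 0.083519 mol
C and H together account for 1.5891 g — essentially the entire 1.589 g sample — so the compound contains no oxygen.

no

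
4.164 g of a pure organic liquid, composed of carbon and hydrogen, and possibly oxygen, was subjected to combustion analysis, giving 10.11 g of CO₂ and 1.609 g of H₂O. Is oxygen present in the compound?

yes

mol C = 10.11 g CO₂ ÷ 44.009 g/mol = 0.22973 mol
mol H = 2 × 1.609 g H₂O ÷ 18.015 g/mol = 0.17863 mol
C and H account for only 2.9393 g of the 4.164 g sample; the remaining 1.2247 g must be oxygen.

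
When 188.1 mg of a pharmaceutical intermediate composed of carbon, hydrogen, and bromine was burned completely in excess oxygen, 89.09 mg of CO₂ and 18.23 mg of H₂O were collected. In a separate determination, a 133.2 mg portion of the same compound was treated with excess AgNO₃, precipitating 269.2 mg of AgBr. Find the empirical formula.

CHBr

mol C = 0.08909 g CO₂ ÷ 44.009 g/mol = 0.0020244 mol
mol H = 2 × 0.01823 g H₂O ÷ 18.015 g/mol = 0.0020239 mol
From the AgBr data: mol Br per gram of compound = (0.2692 ÷ 187.772) ÷ 0.1332 = 0.010763 mol/g, so in the 0.1881 g combustion sample mol Br = 0.0020246 mol
Divide by the smallest (0.0020239 mol): C 1.000, H 1.000, Br 1.000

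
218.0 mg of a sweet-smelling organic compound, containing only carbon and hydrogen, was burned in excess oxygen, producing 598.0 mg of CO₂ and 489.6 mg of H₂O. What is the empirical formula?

mol C = 0.5980 g CO₂ ÷ 44.009 g/mol = 0.013588 mol
mol H = 2 × 0.4896 g H₂O ÷ 18.015 g/mol = 0.054355 mol
Divide by the smallest (0.013588 mol): C 1.000, H 4.000

CH4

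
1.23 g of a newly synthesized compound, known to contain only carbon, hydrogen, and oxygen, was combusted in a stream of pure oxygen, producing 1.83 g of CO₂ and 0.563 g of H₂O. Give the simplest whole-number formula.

mol C = 1.83 g CO₂ ÷ 44.009 g/mol = 0.04158 mol
mol H = 2 × 0.563 g H₂O ÷ 18.015 g/mol = 0.06250 mol
mass O = 1.23 − (0.4994 + 0.06300) = 0.6676 g → mol O = 0.6676 ÷ 15.999 = 0.04172 mol
Divide by the smallest (0.04158 mol): C 1.000, H 1.503, O 1.003
Multiplying each by 2 gives whole numbers: C 2.00, H 3.01, O 2.01

C2H3O2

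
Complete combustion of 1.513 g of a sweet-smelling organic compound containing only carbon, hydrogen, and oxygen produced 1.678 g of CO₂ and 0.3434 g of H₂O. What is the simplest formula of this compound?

mol C = 1.678 g CO₂ ÷ 44.009 g/mol = 0.038129 mol
mol H = 2 × 0.3434 g H₂O ÷ 18.015 g/mol = 0.038124 mol
mass O = 1.513 − (0.45796 + 0.038429) = 1.0166 g → mol O = 1.0166 ÷ 15.999 = 0.063542 mol
Divide by the smallest (0.038124 mol): C 1.000, H 1.000, O 1.667
Multiplying each by 3 gives whole numbers: C 3.00, H 3.00, O 5.00

C3H3O5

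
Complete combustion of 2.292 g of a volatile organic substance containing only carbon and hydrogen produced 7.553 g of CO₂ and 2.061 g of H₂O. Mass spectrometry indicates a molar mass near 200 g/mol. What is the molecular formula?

C15H20

mol C = 7.553 g CO₂ ÷ 44.009 g/mol = 0.17162 mol
mol H = 2 × 2.061 g H₂O ÷ 18.015 g/mol = 0.22881 mol
Divide by the smallest (0.17162 mol): C 1.000, H 1.333
Multiplying each by 3 gives whole numbers: C 3.00, H 4.00
Empirical formula: C3H4
Empirical-formula mass = 40.06 g/mol; 200 ÷ 40.06 ≈ 5, so the molecular formula is C15H20.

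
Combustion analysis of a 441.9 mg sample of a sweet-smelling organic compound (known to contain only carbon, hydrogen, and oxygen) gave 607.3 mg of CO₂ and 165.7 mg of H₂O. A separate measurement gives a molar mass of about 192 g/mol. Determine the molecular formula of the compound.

C6H8O7

mol C = 0.6073 g CO₂ ÷ 44.009 g/mol = 0.013799 mol
mol H = 2 × 0.1657 g H₂O ÷ 18.015 g/mol = 0.018396 mol
mass O = 0.4419 − (0.16575 + 0.018543) = 0.25761 g → mol O = 0.25761 ÷ 15.999 = 0.016102 mol
Divide by the smallest (0.013799 mol): C 1.000, H 1.333, O 1.167
Multiplying each by 6 gives whole numbers: C 6.00, H 8.00, O 7.00
Empirical formula: C6H8O7
Empirical-formula mass = 192.12 g/mol; 192 ÷ 192.12 ≈ 1, so the molecular formula is C6H8O7.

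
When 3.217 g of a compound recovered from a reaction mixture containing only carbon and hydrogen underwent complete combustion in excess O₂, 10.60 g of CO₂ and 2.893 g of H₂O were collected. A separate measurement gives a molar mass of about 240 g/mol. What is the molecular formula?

mol C = 10.60 g CO₂ ÷ 44.009 g/mol = 0.24086 mol
mol H = 2 × 2.893 g H₂O ÷ 18.015 g/mol = 0.32118 mol
Divide by the smallest (0.24086 mol): C 1.000, H 1.333
Multiplying each by 3 gives whole numbers: C 3.00, H 4.00
Empirical formula: C3H4
Empirical-formula mass = 40.06 g/mol; 240 ÷ 40.06 ≈ 6, so the molecular formula is C18H24.

C18H24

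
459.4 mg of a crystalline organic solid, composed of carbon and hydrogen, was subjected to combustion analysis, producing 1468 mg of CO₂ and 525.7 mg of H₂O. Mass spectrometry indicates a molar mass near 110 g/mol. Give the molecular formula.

mol C = 1.468 g CO₂ ÷ 44.009 g/mol = 0.033357 mol
mol H = 2 × 0.5257 g H₂O ÷ 18.015 g/mol = 0.058362 mol
Divide by the smallest (0.033357 mol): C 1.000, H 1.750
Multiplying each by 4 gives whole numbers: C 4.00, H 7.00
Empirical formula: C4H7
Empirical-formula mass = 55.10 g/mol; 110 ÷ 55.10 ≈ 2, so the molecular formula is C8H14.

C8H14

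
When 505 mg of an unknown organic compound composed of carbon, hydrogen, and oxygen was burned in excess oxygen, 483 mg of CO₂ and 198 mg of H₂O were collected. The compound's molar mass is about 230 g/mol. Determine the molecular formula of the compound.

C5H10O10

mol C = 0.483 g CO₂ ÷ 44.009 g/mol = 0.01098 mol
mol H = 2 × 0.198 g H₂O ÷ 18.015 g/mol = 0.02198 mol
mass O = 0.505 − (0.1318 + 0.02216) = 0.3510 g → mol O = 0.3510 ÷ 15.999 = 0.02194 mol
Divide by the smallest (0.01098 mol): C 1.000, H 2.003, O 1.999
Empirical formula: CH2O2
Empirical-formula mass = 46.02 g/mol; 230 ÷ 46.02 ≈ 5, so the molecular formula is C5H10O10.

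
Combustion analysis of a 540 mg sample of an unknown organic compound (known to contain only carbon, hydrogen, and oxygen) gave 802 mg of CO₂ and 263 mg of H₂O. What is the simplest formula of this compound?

mol C = 0.802 g CO₂ ÷ 44.009 g/mol = 0.01822 mol
mol H = 2 × 0.263 g H₂O ÷ 18.015 g/mol = 0.02920 mol
mass O = 0.540 − (0.2189 + 0.02943) = 0.2917 g → mol O = 0.2917 ÷ 15.999 = 0.01823 mol
Divide by the smallest (0.01822 mol): C 1.000, H 1.602, O 1.000
Multiplying each by 5 gives whole numbers: C 5.00, H 8.01, O 5.00

C5H8O5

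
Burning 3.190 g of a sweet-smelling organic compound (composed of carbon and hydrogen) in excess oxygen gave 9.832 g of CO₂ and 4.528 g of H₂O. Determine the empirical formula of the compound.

mol C = 9.832 g CO₂ ÷ 44.009 g/mol = 0.22341 mol
mol H = 2 × 4.528 g H₂O ÷ 18.015 g/mol = 0.50269 mol
Divide by the smallest (0.22341 mol): C 1.000, H 2.250
Multiplying each by 4 gives whole numbers: C 4.00, H 9.00

C4H9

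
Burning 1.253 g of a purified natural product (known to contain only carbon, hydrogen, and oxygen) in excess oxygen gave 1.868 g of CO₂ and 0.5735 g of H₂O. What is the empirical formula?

C2H3O2

mol C = 1.868 g CO₂ ÷ 44.009 g/mol = 0.042446 mol
mol H = 2 × 0.5735 g H₂O ÷ 18.015 g/mol = 0.063669 mol
mass O = 1.253 − (0.50982 + 0.064179) = 0.67900 g → mol O = 0.67900 ÷ 15.999 = 0.042440 mol
Divide by the smallest (0.042440 mol): C 1.000, H 1.500, O 1.000
Multiplying each by 2 gives whole numbers: C 2.00, H 3.00, O 2.00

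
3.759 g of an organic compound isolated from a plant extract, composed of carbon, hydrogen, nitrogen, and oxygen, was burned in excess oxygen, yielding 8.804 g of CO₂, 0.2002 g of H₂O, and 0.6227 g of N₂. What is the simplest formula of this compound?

C9HN2O2

mol C = 8.804 g CO₂ ÷ 44.009 g/mol = 0.20005 mol
mol H = 2 × 0.2002 g H₂O ÷ 18.015 g/mol = 0.022226 mol
mol N = 2 × 0.6227 g N₂ ÷ 28.014 g/mol = 0.044456 mol
mass O = 3.759 − (2.4028 + 0.022404 + 0.62270) = 0.71110 g → mol O = 0.71110 ÷ 15.999 = 0.044446 mol
Divide by the smallest (0.022226 mol): C 9.001, H 1.000, N 2.000, O 2.000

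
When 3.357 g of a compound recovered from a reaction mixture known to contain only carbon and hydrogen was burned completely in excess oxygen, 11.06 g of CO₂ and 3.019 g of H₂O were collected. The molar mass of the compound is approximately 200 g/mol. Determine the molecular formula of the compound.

C15H20

mol C = 11.06 g CO₂ ÷ 44.009 g/mol = 0.25131 mol
mol H = 2 × 3.019 g H₂O ÷ 18.015 g/mol = 0.33517 mol
Divide by the smallest (0.25131 mol): C 1.000, H 1.334
Multiplying each by 3 gives whole numbers: C 3.00, H 4.00
Empirical formula: C3H4
Empirical-formula mass = 40.06 g/mol; 200 ÷ 40.06 ≈ 5, so the molecular formula is C15H20.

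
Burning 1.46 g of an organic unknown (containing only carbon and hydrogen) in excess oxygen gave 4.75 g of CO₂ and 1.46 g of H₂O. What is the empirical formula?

C2H3

mol C = 4.75 g CO₂ ÷ 44.009 g/mol = 0.1079 mol
mol H = 2 × 1.46 g H₂O ÷ 18.015 g/mol = 0.1621 mol
Divide by the smallest (0.1079 mol): C 1.000, H 1.502
Multiplying each by 2 gives whole numbers: C 2.00, H 3.00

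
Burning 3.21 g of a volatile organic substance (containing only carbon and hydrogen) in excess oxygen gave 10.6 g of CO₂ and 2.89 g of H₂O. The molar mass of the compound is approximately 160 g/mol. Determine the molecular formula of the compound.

mol C = 10.6 g CO₂ ÷ 44.009 g/mol = 0.2409 mol
mol H = 2 × 2.89 g H₂O ÷ 18.015 g/mol = 0.3208 mol
Divide by the smallest (0.2409 mol): C 1.000, H 1.332
Multiplying each by 3 gives whole numbers: C 3.00, H 4.00
Empirical formula: C3H4
Empirical-formula mass = 40.06 g/mol; 160 ÷ 40.06 ≈ 4, so the molecular formula is C12H16.

C12H16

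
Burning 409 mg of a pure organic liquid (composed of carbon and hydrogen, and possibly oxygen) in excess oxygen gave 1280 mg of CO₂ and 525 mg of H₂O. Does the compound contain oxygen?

mol C = 1.28 g CO₂ ÷ 44.009 g/mol = 0.02908 mol
mol H = 2 × 0.525 g H₂O ÷ 18.015 g/mol = 0.05828 mol
C and H together account for 0.4081 g — essentially the entire 0.409 g sample — so the compound contains no oxygen.

no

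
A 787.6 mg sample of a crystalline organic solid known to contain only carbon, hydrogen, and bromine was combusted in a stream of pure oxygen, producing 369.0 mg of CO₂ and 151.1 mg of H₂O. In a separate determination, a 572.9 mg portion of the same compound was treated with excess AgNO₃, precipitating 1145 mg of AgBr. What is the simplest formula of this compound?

CH2Br

mol C = 0.3690 g CO₂ ÷ 44.009 g/mol = 0.0083846 mol
mol H = 2 × 0.1511 g H₂O ÷ 18.015 g/mol = 0.016775 mol
From the AgBr data: mol Br per gram of compound = (1.145 ÷ 187.772) ÷ 0.5729 = 0.010644 mol/g, so in the 0.7876 g combustion sample mol Br = 0.0083830 mol
Divide by the smallest (0.0083830 mol): C 1.000, H 2.001, Br 1.000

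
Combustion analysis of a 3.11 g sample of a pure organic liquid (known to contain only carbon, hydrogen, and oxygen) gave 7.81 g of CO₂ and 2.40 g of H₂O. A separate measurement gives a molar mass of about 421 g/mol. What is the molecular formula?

mol C = 7.81 g CO₂ ÷ 44.009 g/mol = 0.1775 mol
mol H = 2 × 2.40 g H₂O ÷ 18.015 g/mol = 0.2664 mol
mass O = 3.11 − (2.132 + 0.2686) = 0.7099 g → mol O = 0.7099 ÷ 15.999 = 0.04437 mol
Divide by the smallest (0.04437 mol): C 3.999, H 6.005, O 1.000
Empirical formula: C4H6O
Empirical-formula mass = 70.09 g/mol; 421 ÷ 70.09 ≈ 6, so the molecular formula is C24H36O6.

C24H36O6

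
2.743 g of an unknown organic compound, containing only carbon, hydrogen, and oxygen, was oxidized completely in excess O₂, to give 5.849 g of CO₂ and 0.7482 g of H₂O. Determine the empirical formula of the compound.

C8H5O4

mol C = 5.849 g CO₂ ÷ 44.009 g/mol = 0.13290 mol
mol H = 2 × 0.7482 g H₂O ÷ 18.015 g/mol = 0.083064 mol
mass O = 2.743 − (1.5963 + 0.083729) = 1.0630 g → mol O = 1.0630 ÷ 15.999 = 0.066439 mol
Divide by the smallest (0.066439 mol): C 2.000, H 1.250, O 1.000
Multiplying each by 4 gives whole numbers: C 8.00, H 5.00, O 4.00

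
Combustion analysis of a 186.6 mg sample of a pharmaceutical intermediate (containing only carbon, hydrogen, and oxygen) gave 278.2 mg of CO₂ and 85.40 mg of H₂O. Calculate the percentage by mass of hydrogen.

mol C = 0.2782 g CO₂ ÷ 44.009 g/mol = 0.0063214 mol
mol H = 2 × 0.08540 g H₂O ÷ 18.015 g/mol = 0.0094810 mol
mass O = 0.1866 − (0.075927 + 0.0095568) = 0.10112 g → mol O = 0.10112 ÷ 15.999 = 0.0063202 mol
mass % H = 0.0095568 g ÷ 0.1866 g × 100%

5.12%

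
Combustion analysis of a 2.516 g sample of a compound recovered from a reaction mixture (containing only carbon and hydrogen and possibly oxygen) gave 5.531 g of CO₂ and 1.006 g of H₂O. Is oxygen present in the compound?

yes

mol C = 5.531 g CO₂ ÷ 44.009 g/mol = 0.12568 mol
mol H = 2 × 1.006 g H₂O ÷ 18.015 g/mol = 0.11168 mol
C and H account for only 1.6221 g of the 2.516 g sample; the remaining 0.89389 g must be oxygen.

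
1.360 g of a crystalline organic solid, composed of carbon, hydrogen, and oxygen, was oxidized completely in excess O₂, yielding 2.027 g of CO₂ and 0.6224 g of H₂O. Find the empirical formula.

C2H3O2

mol C = 2.027 g CO₂ ÷ 44.009 g/mol = 0.046059 mol
mol H = 2 × 0.6224 g H₂O ÷ 18.015 g/mol = 0.069098 mol
mass O = 1.360 − (0.55321 + 0.069651) = 0.73714 g → mol O = 0.73714 ÷ 15.999 = 0.046074 mol
Divide by the smallest (0.046059 mol): C 1.000, H 1.500, O 1.000
Multiplying each by 2 gives whole numbers: C 2.00, H 3.00, O 2.00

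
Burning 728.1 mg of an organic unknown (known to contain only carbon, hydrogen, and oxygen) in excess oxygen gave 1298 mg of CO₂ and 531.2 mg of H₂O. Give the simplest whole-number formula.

mol C = 1.298 g CO₂ ÷ 44.009 g/mol = 0.029494 mol
mol H = 2 × 0.5312 g H₂O ÷ 18.015 g/mol = 0.058973 mol
mass O = 0.7281 − (0.35425 + 0.059445) = 0.31440 g → mol O = 0.31440 ÷ 15.999 = 0.019651 mol
Divide by the smallest (0.019651 mol): C 1.501, H 3.001, O 1.000
Multiplying each by 2 gives whole numbers: C 3.00, H 6.00, O 2.00

C3H6O2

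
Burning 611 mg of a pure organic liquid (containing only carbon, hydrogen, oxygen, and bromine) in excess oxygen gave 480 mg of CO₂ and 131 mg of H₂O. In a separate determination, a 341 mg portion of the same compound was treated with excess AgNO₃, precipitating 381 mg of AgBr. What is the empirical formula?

C3H4BrO3

mol C = 0.480 g CO₂ ÷ 44.009 g/mol = 0.01091 mol
mol H = 2 × 0.131 g H₂O ÷ 18.015 g/mol = 0.01454 mol
From the AgBr data: mol Br per gram of compound = (0.381 ÷ 187.772) ÷ 0.341 = 0.005950 mol/g, so in the 0.611 g combustion sample mol Br = 0.003636 mol
mass O = 0.611 − (0.1310 + 0.01466 + 0.2905) = 0.1748 g → mol O = 0.1748 ÷ 15.999 = 0.01093 mol
Divide by the smallest (0.003636 mol): C 3.000, H 4.000, Br 1.000, O 3.006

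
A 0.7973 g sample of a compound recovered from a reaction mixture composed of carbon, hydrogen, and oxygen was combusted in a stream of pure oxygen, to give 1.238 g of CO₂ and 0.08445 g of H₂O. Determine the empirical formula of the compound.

C3HO3

mol C = 1.238 g CO₂ ÷ 44.009 g/mol = 0.028131 mol
mol H = 2 × 0.08445 g H₂O ÷ 18.015 g/mol = 0.0093755 mol
mass O = 0.7973 − (0.33788 + 0.0094505) = 0.44997 g → mol O = 0.44997 ÷ 15.999 = 0.028125 mol
Divide by the smallest (0.0093755 mol): C 3.000, H 1.000, O 3.000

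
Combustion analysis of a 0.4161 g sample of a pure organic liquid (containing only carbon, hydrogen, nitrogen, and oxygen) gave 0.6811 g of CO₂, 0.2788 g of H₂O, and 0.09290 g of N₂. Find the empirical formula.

C7H14N3O3

mol C = 0.6811 g CO₂ ÷ 44.009 g/mol = 0.015476 mol
mol H = 2 × 0.2788 g H₂O ÷ 18.015 g/mol = 0.030952 mol
mol N = 2 × 0.09290 g N₂ ÷ 28.014 g/mol = 0.0066324 mol
mass O = 0.4161 − (0.18589 + 0.031200 + 0.092900) = 0.10611 g → mol O = 0.10611 ÷ 15.999 = 0.0066325 mol
Divide by the smallest (0.0066324 mol): C 2.333, H 4.667, N 1.000, O 1.000
Multiplying each by 3 gives whole numbers: C 7.00, H 14.00, N 3.00, O 3.00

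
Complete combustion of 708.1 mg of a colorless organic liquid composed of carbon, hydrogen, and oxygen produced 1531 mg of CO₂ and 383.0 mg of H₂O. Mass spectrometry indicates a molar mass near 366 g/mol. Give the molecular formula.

C18H22O8

mol C = 1.531 g CO₂ ÷ 44.009 g/mol = 0.034788 mol
mol H = 2 × 0.3830 g H₂O ÷ 18.015 g/mol = 0.042520 mol
mass O = 0.7081 − (0.41784 + 0.042860) = 0.24740 g → mol O = 0.24740 ÷ 15.999 = 0.015463 mol
Divide by the smallest (0.015463 mol): C 2.250, H 2.750, O 1.000
Multiplying each by 4 gives whole numbers: C 9.00, H 11.00, O 4.00
Empirical formula: C9H11O4
Empirical-formula mass = 183.18 g/mol; 366 ÷ 183.18 ≈ 2, so the molecular formula is C18H22O8.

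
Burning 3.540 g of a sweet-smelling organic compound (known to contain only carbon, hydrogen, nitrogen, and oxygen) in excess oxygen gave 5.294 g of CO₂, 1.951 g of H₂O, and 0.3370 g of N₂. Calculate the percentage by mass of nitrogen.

9.52%

mol C = 5.294 g CO₂ ÷ 44.009 g/mol = 0.12029 mol
mol H = 2 × 1.951 g H₂O ÷ 18.015 g/mol = 0.21660 mol
mol N = 2 × 0.3370 g N₂ ÷ 28.014 g/mol = 0.024059 mol
mass O = 3.540 − (1.4448 + 0.21833 + 0.33700) = 1.5398 g → mol O = 1.5398 ÷ 15.999 = 0.096245 mol
mass % N = 0.33700 g ÷ 3.540 g × 100%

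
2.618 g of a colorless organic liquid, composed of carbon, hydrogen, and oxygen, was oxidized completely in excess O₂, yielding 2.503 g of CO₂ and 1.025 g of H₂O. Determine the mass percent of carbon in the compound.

mol C = 2.503 g CO₂ ÷ 44.009 g/mol = 0.056875 mol
mol H = 2 × 1.025 g H₂O ÷ 18.015 g/mol = 0.11379 mol
mass O = 2.618 − (0.68312 + 0.11470) = 1.8202 g → mol O = 1.8202 ÷ 15.999 = 0.11377 mol
mass % C = 0.68312 g ÷ 2.618 g × 100%

26.09%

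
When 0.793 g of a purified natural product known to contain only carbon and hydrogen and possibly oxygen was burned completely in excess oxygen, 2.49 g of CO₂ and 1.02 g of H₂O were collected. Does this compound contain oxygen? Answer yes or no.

no

mol C = 2.49 g CO₂ ÷ 44.009 g/mol = 0.05658 mol
mol H = 2 × 1.02 g H₂O ÷ 18.015 g/mol = 0.1132 mol
C and H together account for 0.7937 g — essentially the entire 0.793 g sample — so the compound contains no oxygen.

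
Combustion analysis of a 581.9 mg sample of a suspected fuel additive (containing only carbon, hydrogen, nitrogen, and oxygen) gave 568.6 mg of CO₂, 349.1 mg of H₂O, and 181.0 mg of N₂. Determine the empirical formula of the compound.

CH3NO

mol C = 0.5686 g CO₂ ÷ 44.009 g/mol = 0.012920 mol
mol H = 2 × 0.3491 g H₂O ÷ 18.015 g/mol = 0.038757 mol
mol N = 2 × 0.1810 g N₂ ÷ 28.014 g/mol = 0.012922 mol
mass O = 0.5819 − (0.15518 + 0.039067 + 0.18100) = 0.20665 g → mol O = 0.20665 ÷ 15.999 = 0.012916 mol
Divide by the smallest (0.012916 mol): C 1.000, H 3.001, N 1.000, O 1.000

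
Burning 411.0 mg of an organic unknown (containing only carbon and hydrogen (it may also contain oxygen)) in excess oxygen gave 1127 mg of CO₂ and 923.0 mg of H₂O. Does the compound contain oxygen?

no

mol C = 1.127 g CO₂ ÷ 44.009 g/mol = 0.025608 mol
mol H = 2 × 0.9230 g H₂O ÷ 18.015 g/mol = 0.10247 mol
C and H together account for 0.41087 g — essentially the entire 0.4110 g sample — so the compound contains no oxygen.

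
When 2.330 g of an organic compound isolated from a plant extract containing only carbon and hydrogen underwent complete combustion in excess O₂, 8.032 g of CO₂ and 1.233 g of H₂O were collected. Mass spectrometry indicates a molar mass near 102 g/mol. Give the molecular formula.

C8H6

mol C = 8.032 g CO₂ ÷ 44.009 g/mol = 0.18251 mol
mol H = 2 × 1.233 g H₂O ÷ 18.015 g/mol = 0.13689 mol
Divide by the smallest (0.13689 mol): C 1.333, H 1.000
Multiplying each by 3 gives whole numbers: C 4.00, H 3.00
Empirical formula: C4H3
Empirical-formula mass = 51.07 g/mol; 102 ÷ 51.07 ≈ 2, so the molecular formula is C8H6.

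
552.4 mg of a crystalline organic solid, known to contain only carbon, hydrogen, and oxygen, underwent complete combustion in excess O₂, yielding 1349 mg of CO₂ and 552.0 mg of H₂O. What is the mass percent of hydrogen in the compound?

mol C = 1.349 g CO₂ ÷ 44.009 g/mol = 0.030653 mol
mol H = 2 × 0.5520 g H₂O ÷ 18.015 g/mol = 0.061282 mol
mass O = 0.5524 − (0.36817 + 0.061773) = 0.12246 g → mol O = 0.12246 ÷ 15.999 = 0.0076540 mol
mass % H = 0.061773 g ÷ 0.5524 g × 100%

11.18%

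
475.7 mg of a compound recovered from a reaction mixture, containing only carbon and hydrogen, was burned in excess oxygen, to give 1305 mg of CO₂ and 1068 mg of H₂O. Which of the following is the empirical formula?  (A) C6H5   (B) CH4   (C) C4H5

(B) CH4

mol C = 1.305 g CO₂ ÷ 44.009 g/mol = 0.029653 mol
mol H = 2 × 1.068 g H₂O ÷ 18.015 g/mol = 0.11857 mol
Divide by the smallest (0.029653 mol): C 1.000, H 3.999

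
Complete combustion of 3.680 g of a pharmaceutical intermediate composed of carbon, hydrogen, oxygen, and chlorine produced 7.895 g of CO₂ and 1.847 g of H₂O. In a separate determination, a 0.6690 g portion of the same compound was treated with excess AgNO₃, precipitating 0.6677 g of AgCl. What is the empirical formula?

mol C = 7.895 g CO₂ ÷ 44.009 g/mol = 0.17940 mol
mol H = 2 × 1.847 g H₂O ÷ 18.015 g/mol = 0.20505 mol
From the AgCl data: mol Cl per gram of compound = (0.6677 ÷ 143.318) ÷ 0.6690 = 0.0069639 mol/g, so in the 3.680 g combustion sample mol Cl = 0.025627 mol
mass O = 3.680 − (2.1547 + 0.20669 + 0.90849) = 0.41011 g → mol O = 0.41011 ÷ 15.999 = 0.025633 mol
Divide by the smallest (0.025627 mol): C 7.000, H 8.001, Cl 1.000, O 1.000

C7H8ClO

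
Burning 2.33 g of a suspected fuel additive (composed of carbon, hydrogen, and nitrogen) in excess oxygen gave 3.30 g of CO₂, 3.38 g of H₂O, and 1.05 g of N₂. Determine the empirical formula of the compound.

CH5N

mol C = 3.30 g CO₂ ÷ 44.009 g/mol = 0.07498 mol
mol H = 2 × 3.38 g H₂O ÷ 18.015 g/mol = 0.3752 mol
mol N = 2 × 1.05 g N₂ ÷ 28.014 g/mol = 0.07496 mol
Divide by the smallest (0.07496 mol): C 1.000, H 5.006, N 1.000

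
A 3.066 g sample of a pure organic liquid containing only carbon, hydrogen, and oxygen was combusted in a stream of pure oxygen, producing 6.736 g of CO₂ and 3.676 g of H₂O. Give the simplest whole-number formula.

mol C = 6.736 g CO₂ ÷ 44.009 g/mol = 0.15306 mol
mol H = 2 × 3.676 g H₂O ÷ 18.015 g/mol = 0.40810 mol
mass O = 3.066 − (1.8384 + 0.41137) = 0.81623 g → mol O = 0.81623 ÷ 15.999 = 0.051018 mol
Divide by the smallest (0.051018 mol): C 3.000, H 7.999, O 1.000

C3H8O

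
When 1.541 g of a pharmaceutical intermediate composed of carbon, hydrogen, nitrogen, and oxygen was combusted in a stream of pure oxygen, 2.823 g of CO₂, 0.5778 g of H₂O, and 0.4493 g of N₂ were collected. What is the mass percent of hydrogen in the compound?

mol C = 2.823 g CO₂ ÷ 44.009 g/mol = 0.064146 mol
mol H = 2 × 0.5778 g H₂O ÷ 18.015 g/mol = 0.064147 mol
mol N = 2 × 0.4493 g N₂ ÷ 28.014 g/mol = 0.032077 mol
mass O = 1.541 − (0.77046 + 0.064660 + 0.44930) = 0.25658 g → mol O = 0.25658 ÷ 15.999 = 0.016037 mol
mass % H = 0.064660 g ÷ 1.541 g × 100%

4.20%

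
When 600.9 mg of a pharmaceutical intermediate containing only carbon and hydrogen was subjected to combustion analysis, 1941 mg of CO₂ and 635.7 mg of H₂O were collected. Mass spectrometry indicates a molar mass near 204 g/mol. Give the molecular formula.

mol C = 1.941 g CO₂ ÷ 44.009 g/mol = 0.044105 mol
mol H = 2 × 0.6357 g H₂O ÷ 18.015 g/mol = 0.070575 mol
Divide by the smallest (0.044105 mol): C 1.000, H 1.600
Multiplying each by 5 gives whole numbers: C 5.00, H 8.00
Empirical formula: C5H8
Empirical-formula mass = 68.12 g/mol; 204 ÷ 68.12 ≈ 3, so the molecular formula is C15H24.

C15H24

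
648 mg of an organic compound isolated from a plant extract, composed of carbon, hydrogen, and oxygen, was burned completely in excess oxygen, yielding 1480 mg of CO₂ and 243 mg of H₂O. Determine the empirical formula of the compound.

mol C = 1.48 g CO₂ ÷ 44.009 g/mol = 0.03363 mol
mol H = 2 × 0.243 g H₂O ÷ 18.015 g/mol = 0.02698 mol
mass O = 0.648 − (0.4039 + 0.02719) = 0.2169 g → mol O = 0.2169 ÷ 15.999 = 0.01356 mol
Divide by the smallest (0.01356 mol): C 2.481, H 1.990, O 1.000
Multiplying each by 2 gives whole numbers: C 4.96, H 3.98, O 2.00

C5H4O2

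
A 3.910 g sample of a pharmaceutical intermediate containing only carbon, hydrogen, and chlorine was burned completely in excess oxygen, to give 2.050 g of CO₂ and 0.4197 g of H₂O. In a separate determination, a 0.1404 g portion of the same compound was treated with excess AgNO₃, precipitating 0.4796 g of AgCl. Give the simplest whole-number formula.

CHCl2

mol C = 2.050 g CO₂ ÷ 44.009 g/mol = 0.046581 mol
mol H = 2 × 0.4197 g H₂O ÷ 18.015 g/mol = 0.046595 mol
From the AgCl data: mol Cl per gram of compound = (0.4796 ÷ 143.318) ÷ 0.1404 = 0.023835 mol/g, so in the 3.910 g combustion sample mol Cl = 0.093194 mol
Divide by the smallest (0.046581 mol): C 1.000, H 1.000, Cl 2.001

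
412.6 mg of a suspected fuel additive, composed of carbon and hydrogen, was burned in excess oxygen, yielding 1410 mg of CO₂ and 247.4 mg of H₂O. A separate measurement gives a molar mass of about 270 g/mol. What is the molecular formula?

mol C = 1.410 g CO₂ ÷ 44.009 g/mol = 0.032039 mol
mol H = 2 × 0.2474 g H₂O ÷ 18.015 g/mol = 0.027466 mol
Divide by the smallest (0.027466 mol): C 1.166, H 1.000
Multiplying each by 6 gives whole numbers: C 7.00, H 6.00
Empirical formula: C7H6
Empirical-formula mass = 90.12 g/mol; 270 ÷ 90.12 ≈ 3, so the molecular formula is C21H18.

C21H18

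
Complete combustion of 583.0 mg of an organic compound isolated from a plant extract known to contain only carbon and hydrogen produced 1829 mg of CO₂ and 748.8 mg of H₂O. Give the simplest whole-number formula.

CH2

mol C = 1.829 g CO₂ ÷ 44.009 g/mol = 0.041560 mol
mol H = 2 × 0.7488 g H₂O ÷ 18.015 g/mol = 0.083131 mol
Divide by the smallest (0.041560 mol): C 1.000, H 2.000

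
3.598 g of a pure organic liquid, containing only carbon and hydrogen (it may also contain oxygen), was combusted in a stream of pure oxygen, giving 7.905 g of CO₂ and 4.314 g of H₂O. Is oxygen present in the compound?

yes

mol C = 7.905 g CO₂ ÷ 44.009 g/mol = 0.17962 mol
mol H = 2 × 4.314 g H₂O ÷ 18.015 g/mol = 0.47893 mol
C and H account for only 2.6402 g of the 3.598 g sample; the remaining 0.95779 g must be oxygen.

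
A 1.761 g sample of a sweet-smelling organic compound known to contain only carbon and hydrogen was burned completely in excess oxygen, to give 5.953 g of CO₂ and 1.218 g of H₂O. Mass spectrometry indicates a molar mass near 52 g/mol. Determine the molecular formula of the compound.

C4H4

mol C = 5.953 g CO₂ ÷ 44.009 g/mol = 0.13527 mol
mol H = 2 × 1.218 g H₂O ÷ 18.015 g/mol = 0.13522 mol
Divide by the smallest (0.13522 mol): C 1.000, H 1.000
Empirical formula: CH
Empirical-formula mass = 13.02 g/mol; 52 ÷ 13.02 ≈ 4, so the molecular formula is C4H4.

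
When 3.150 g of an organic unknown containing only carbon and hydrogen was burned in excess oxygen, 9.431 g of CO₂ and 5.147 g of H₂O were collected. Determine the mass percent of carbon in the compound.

mol C = 9.431 g CO₂ ÷ 44.009 g/mol = 0.21430 mol
mol H = 2 × 5.147 g H₂O ÷ 18.015 g/mol = 0.57141 mol
mass % C = 2.5739 g ÷ 3.150 g × 100%

81.71%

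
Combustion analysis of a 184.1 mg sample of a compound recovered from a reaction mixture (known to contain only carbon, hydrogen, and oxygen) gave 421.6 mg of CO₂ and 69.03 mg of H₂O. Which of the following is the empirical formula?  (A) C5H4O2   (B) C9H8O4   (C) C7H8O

(A) C5H4O2

mol C = 0.4216 g CO₂ ÷ 44.009 g/mol = 0.0095799 mol
mol H = 2 × 0.06903 g H₂O ÷ 18.015 g/mol = 0.0076636 mol
mass O = 0.1841 − (0.11506 + 0.0077249) = 0.061311 g → mol O = 0.061311 ÷ 15.999 = 0.0038322 mol
Divide by the smallest (0.0038322 mol): C 2.500, H 2.000, O 1.000
Multiplying each by 2 gives whole numbers: C 5.00, H 4.00, O 2.00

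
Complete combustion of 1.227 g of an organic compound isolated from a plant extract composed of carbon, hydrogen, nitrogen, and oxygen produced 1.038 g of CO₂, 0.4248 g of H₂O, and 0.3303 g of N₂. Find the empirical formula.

mol C = 1.038 g CO₂ ÷ 44.009 g/mol = 0.023586 mol
mol H = 2 × 0.4248 g H₂O ÷ 18.015 g/mol = 0.047161 mol
mol N = 2 × 0.3303 g N₂ ÷ 28.014 g/mol = 0.023581 mol
mass O = 1.227 − (0.28329 + 0.047538 + 0.33030) = 0.56587 g → mol O = 0.56587 ÷ 15.999 = 0.035369 mol
Divide by the smallest (0.023581 mol): C 1.000, H 2.000, N 1.000, O 1.500
Multiplying each by 2 gives whole numbers: C 2.00, H 4.00, N 2.00, O 3.00

C2H4N2O3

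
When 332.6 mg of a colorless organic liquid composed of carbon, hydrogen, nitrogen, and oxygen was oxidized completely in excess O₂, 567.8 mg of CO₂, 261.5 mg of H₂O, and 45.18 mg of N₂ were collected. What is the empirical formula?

mol C = 0.5678 g CO₂ ÷ 44.009 g/mol = 0.012902 mol
mol H = 2 × 0.2615 g H₂O ÷ 18.015 g/mol = 0.029031 mol
mol N = 2 × 0.04518 g N₂ ÷ 28.014 g/mol = 0.0032255 mol
mass O = 0.3326 − (0.15496 + 0.029264 + 0.045180) = 0.10319 g → mol O = 0.10319 ÷ 15.999 = 0.0064499 mol
Divide by the smallest (0.0032255 mol): C 4.000, H 9.000, N 1.000, O 2.000

C4H9NO2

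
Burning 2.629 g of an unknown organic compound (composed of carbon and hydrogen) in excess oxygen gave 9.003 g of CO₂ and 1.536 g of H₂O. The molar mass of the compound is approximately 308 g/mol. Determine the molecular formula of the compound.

mol C = 9.003 g CO₂ ÷ 44.009 g/mol = 0.20457 mol
mol H = 2 × 1.536 g H₂O ÷ 18.015 g/mol = 0.17052 mol
Divide by the smallest (0.17052 mol): C 1.200, H 1.000
Multiplying each by 5 gives whole numbers: C 6.00, H 5.00
Empirical formula: C6H5
Empirical-formula mass = 77.11 g/mol; 308 ÷ 77.11 ≈ 4, so the molecular formula is C24H20.

C24H20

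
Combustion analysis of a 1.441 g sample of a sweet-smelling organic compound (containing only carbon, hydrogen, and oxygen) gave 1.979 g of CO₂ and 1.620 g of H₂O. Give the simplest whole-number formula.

mol C = 1.979 g CO₂ ÷ 44.009 g/mol = 0.044968 mol
mol H = 2 × 1.620 g H₂O ÷ 18.015 g/mol = 0.17985 mol
mass O = 1.441 − (0.54011 + 0.18129) = 0.71960 g → mol O = 0.71960 ÷ 15.999 = 0.044978 mol
Divide by the smallest (0.044968 mol): C 1.000, H 4.000, O 1.000

CH4O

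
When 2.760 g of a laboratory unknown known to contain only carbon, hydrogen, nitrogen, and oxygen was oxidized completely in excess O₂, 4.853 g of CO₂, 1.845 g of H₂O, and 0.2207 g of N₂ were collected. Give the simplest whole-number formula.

C7H13NO4

mol C = 4.853 g CO₂ ÷ 44.009 g/mol = 0.11027 mol
mol H = 2 × 1.845 g H₂O ÷ 18.015 g/mol = 0.20483 mol
mol N = 2 × 0.2207 g N₂ ÷ 28.014 g/mol = 0.015756 mol
mass O = 2.760 − (1.3245 + 0.20647 + 0.22070) = 1.0083 g → mol O = 1.0083 ÷ 15.999 = 0.063025 mol
Divide by the smallest (0.015756 mol): C 6.999, H 13.000, N 1.000, O 4.000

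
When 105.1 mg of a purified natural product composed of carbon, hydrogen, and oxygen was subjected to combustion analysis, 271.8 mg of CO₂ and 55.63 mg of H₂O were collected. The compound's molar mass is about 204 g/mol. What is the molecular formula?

mol C = 0.2718 g CO₂ ÷ 44.009 g/mol = 0.0061760 mol
mol H = 2 × 0.05563 g H₂O ÷ 18.015 g/mol = 0.0061760 mol
mass O = 0.1051 − (0.074180 + 0.0062254) = 0.024695 g → mol O = 0.024695 ÷ 15.999 = 0.0015435 mol
Divide by the smallest (0.0015435 mol): C 4.001, H 4.001, O 1.000
Empirical formula: C4H4O
Empirical-formula mass = 68.08 g/mol; 204 ÷ 68.08 ≈ 3, so the molecular formula is C12H12O3.

C12H12O3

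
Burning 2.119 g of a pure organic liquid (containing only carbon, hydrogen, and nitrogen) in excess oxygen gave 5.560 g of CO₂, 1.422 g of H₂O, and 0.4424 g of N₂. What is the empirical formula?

mol C = 5.560 g CO₂ ÷ 44.009 g/mol = 0.12634 mol
mol H = 2 × 1.422 g H₂O ÷ 18.015 g/mol = 0.15787 mol
mol N = 2 × 0.4424 g N₂ ÷ 28.014 g/mol = 0.031584 mol
Divide by the smallest (0.031584 mol): C 4.000, H 4.998, N 1.000

C4H5N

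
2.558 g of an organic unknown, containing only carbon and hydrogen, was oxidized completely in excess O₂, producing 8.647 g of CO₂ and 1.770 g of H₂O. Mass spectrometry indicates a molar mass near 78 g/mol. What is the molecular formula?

C6H6

mol C = 8.647 g CO₂ ÷ 44.009 g/mol = 0.19648 mol
mol H = 2 × 1.770 g H₂O ÷ 18.015 g/mol = 0.19650 mol
Divide by the smallest (0.19648 mol): C 1.000, H 1.000
Empirical formula: CH
Empirical-formula mass = 13.02 g/mol; 78 ÷ 13.02 ≈ 6, so the molecular formula is C6H6.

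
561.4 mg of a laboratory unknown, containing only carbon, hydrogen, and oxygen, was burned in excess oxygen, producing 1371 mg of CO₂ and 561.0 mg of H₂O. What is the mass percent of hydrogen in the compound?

11.18%

mol C = 1.371 g CO₂ ÷ 44.009 g/mol = 0.031153 mol
mol H = 2 × 0.5610 g H₂O ÷ 18.015 g/mol = 0.062281 mol
mass O = 0.5614 − (0.37418 + 0.062780) = 0.12445 g → mol O = 0.12445 ÷ 15.999 = 0.0077783 mol
mass % H = 0.062780 g ÷ 0.5614 g × 100%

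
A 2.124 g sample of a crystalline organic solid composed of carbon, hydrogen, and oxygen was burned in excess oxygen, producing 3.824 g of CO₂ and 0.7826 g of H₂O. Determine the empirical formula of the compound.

mol C = 3.824 g CO₂ ÷ 44.009 g/mol = 0.086891 mol
mol H = 2 × 0.7826 g H₂O ÷ 18.015 g/mol = 0.086883 mol
mass O = 2.124 − (1.0437 + 0.087578) = 0.99277 g → mol O = 0.99277 ÷ 15.999 = 0.062052 mol
Divide by the smallest (0.062052 mol): C 1.400, H 1.400, O 1.000
Multiplying each by 5 gives whole numbers: C 7.00, H 7.00, O 5.00

C7H7O5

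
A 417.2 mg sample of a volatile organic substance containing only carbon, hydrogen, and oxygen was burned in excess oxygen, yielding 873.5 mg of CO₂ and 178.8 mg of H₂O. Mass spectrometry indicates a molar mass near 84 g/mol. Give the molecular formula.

C4H4O2

mol C = 0.8735 g CO₂ ÷ 44.009 g/mol = 0.019848 mol
mol H = 2 × 0.1788 g H₂O ÷ 18.015 g/mol = 0.019850 mol
mass O = 0.4172 − (0.23840 + 0.020009) = 0.15879 g → mol O = 0.15879 ÷ 15.999 = 0.0099253 mol
Divide by the smallest (0.0099253 mol): C 2.000, H 2.000, O 1.000
Empirical formula: C2H2O
Empirical-formula mass = 42.04 g/mol; 84 ÷ 42.04 ≈ 2, so the molecular formula is C4H4O2.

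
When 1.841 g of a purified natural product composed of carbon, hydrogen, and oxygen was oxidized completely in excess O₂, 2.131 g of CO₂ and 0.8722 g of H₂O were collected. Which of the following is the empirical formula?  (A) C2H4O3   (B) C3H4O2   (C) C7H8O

(A) C2H4O3

mol C = 2.131 g CO₂ ÷ 44.009 g/mol = 0.048422 mol
mol H = 2 × 0.8722 g H₂O ÷ 18.015 g/mol = 0.096830 mol
mass O = 1.841 − (0.58160 + 0.097605) = 1.1618 g → mol O = 1.1618 ÷ 15.999 = 0.072617 mol
Divide by the smallest (0.048422 mol): C 1.000, H 2.000, O 1.500
Multiplying each by 2 gives whole numbers: C 2.00, H 4.00, O 3.00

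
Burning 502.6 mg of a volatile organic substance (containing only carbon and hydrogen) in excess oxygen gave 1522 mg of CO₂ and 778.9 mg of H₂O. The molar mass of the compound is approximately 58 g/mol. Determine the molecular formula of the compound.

C4H10

mol C = 1.522 g CO₂ ÷ 44.009 g/mol = 0.034584 mol
mol H = 2 × 0.7789 g H₂O ÷ 18.015 g/mol = 0.086472 mol
Divide by the smallest (0.034584 mol): C 1.000, H 2.500
Multiplying each by 2 gives whole numbers: C 2.00, H 5.00
Empirical formula: C2H5
Empirical-formula mass = 29.06 g/mol; 58 ÷ 29.06 ≈ 2, so the molecular formula is C4H10.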